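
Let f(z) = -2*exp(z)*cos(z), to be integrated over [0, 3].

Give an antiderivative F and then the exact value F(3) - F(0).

Antiderivative: F(z) = -(sin(z) + cos(z))*exp(z); value = -exp(3)*sin(3) + 1 - exp(3)*cos(3)

Whatever form F(z) takes, F'(z) = f(z) is non-negotiable.
F(z) = -(sin(z) + cos(z))*exp(z) is an antiderivative of f.
Check: d/dz[-(sin(z) + cos(z))*exp(z)] = -2*exp(z)*cos(z) = f(z).
F(3) = -exp(3)*sin(3) - exp(3)*cos(3); F(0) = -1.
Integral = F(3) - F(0) = -exp(3)*sin(3) + 1 - exp(3)*cos(3).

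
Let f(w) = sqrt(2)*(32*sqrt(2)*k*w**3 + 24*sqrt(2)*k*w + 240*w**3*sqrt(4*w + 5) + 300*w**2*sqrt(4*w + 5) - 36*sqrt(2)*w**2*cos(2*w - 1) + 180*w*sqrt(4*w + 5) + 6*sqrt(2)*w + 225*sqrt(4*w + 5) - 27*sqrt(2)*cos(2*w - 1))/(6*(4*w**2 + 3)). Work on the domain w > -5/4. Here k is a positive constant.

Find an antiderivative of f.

An antiderivative is F(w) = (16*k*w**2 + 3*sqrt(2)*(4*w + 5)**(5/2) + 3*log(4*w**2 + 3) - 18*sin(2*w - 1))/12.

Whatever form F(w) takes, F'(w) = f(w) is non-negotiable.
Check: d/dw[(16*k*w**2 + 3*sqrt(2)*(4*w + 5)**(5/2) + 3*log(4*w**2 + 3) - 18*sin(2*w - 1))/12] = (64*k*w**3 + 48*k*w + 240*sqrt(2)*w**3*sqrt(4*w + 5) + 300*sqrt(2)*w**2*sqrt(4*w + 5) - 72*w**2*cos(2*w - 1) + 180*sqrt(2)*w*sqrt(4*w + 5) + 12*w + 225*sqrt(2)*sqrt(4*w + 5) - 54*cos(2*w - 1))/(24*w**2 + 18), which equals f(w).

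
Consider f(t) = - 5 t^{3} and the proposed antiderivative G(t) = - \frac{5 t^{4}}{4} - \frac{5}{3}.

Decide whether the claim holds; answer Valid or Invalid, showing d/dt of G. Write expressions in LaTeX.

d/dt[G] = - 5 t^{3}
This equals f(t) exactly, so the claim holds.

Valid: G'(t) = f(t).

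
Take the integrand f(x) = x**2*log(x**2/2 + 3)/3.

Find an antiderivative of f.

An antiderivative is F(x) = x**3*log(x**2/2 + 3)/9 - 2*x**3/27 + 4*x/3 - 4*sqrt(6)*atan(sqrt(6)*x/6)/3.

A first test for any F(x): its x-derivative must equal f(x) identically.
Check: d/dx[x**3*log(x**2/2 + 3)/9 - 2*x**3/27 + 4*x/3 - 4*sqrt(6)*atan(sqrt(6)*x/6)/3] = x**2*log(x**2/2 + 3)/3 = f(x).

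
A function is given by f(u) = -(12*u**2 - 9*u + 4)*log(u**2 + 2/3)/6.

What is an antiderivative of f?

An antiderivative is F(u) = 4*u**3/9 - 3*u**2/4 + 4*u/9 + (-2*u**3/3 + 3*u**2/4 - 2*u/3)*log(u**2 + 2/3) + log(u**2 + 2/3)/2 - 4*sqrt(6)*atan(sqrt(6)*u/2)/27.

A candidate is checked by its d/du: the result must match f(u).
Check: d/du[4*u**3/9 - 3*u**2/4 + 4*u/9 + (-2*u**3/3 + 3*u**2/4 - 2*u/3)*log(u**2 + 2/3) + log(u**2 + 2/3)/2 - 4*sqrt(6)*atan(sqrt(6)*u/2)/27] = -2*u**2*log(u**2 + 2/3) + 3*u*log(u**2 + 2/3)/2 - 2*log(u**2 + 2/3)/3, which equals f(u).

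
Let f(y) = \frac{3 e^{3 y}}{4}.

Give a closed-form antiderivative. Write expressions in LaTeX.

An antiderivative is F(y) = \frac{e^{3 y}}{4}.

Whatever form F(y) takes, F'(y) = f(y) is non-negotiable.
Check: d/dy[\frac{e^{3 y}}{4}] = \frac{3 e^{3 y}}{4} = f(y).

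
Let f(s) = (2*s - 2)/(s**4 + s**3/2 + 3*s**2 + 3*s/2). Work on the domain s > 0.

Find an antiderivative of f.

The denominator factors as s*(2*s + 1)*(s**2 + 3); partial fractions split f into directly integrable pieces: -4*(5*s - 9)/(39*(s**2 + 3)) + 48/(13*(2*s + 1)) - 4/(3*s).
Check: d/ds[2*(-26*log(s) + 36*log(s + 1/2) - 5*log(s**2 + 3) + 6*sqrt(3)*atan(sqrt(3)*s/3))/39] = (4*s - 4)/(2*s**4 + s**3 + 6*s**2 + 3*s), which equals f(s).

An antiderivative is F(s) = 2*(-26*log(s) + 36*log(s + 1/2) - 5*log(s**2 + 3) + 6*sqrt(3)*atan(sqrt(3)*s/3))/39.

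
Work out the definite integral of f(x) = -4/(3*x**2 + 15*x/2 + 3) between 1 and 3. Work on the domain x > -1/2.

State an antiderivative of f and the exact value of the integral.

The denominator factors as 3*(x + 2)*(2*x + 1); partial fractions split f into directly integrable pieces: -16/(9*(2*x + 1)) + 8/(9*(x + 2)).
F(x) = -8*log(x + 1/2)/9 + 8*log(x + 2)/9 is an antiderivative of f.
Check: d/dx[-8*log(x + 1/2)/9 + 8*log(x + 2)/9] = -8/(6*x**2 + 15*x + 6), which equals f(x).
F(3) = -8*log(7/2)/9 + 8*log(5)/9; F(1) = -8*log(3/2)/9 + 8*log(3)/9.
Integral = F(3) - F(1) = -8*log(7/2)/9 - 8*log(3)/9 + 8*log(3/2)/9 + 8*log(5)/9.

Antiderivative: F(x) = -8*log(x + 1/2)/9 + 8*log(x + 2)/9; value = -8*log(7/2)/9 - 8*log(3)/9 + 8*log(3/2)/9 + 8*log(5)/9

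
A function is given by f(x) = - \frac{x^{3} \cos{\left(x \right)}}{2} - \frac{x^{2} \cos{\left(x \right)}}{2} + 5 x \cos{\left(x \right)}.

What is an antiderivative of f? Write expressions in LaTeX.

An antiderivative is F(x) = - \frac{x^{3} \sin{\left(x \right)}}{2} - \frac{x^{2} \sin{\left(x \right)}}{2} - \frac{3 x^{2} \cos{\left(x \right)}}{2} + 8 x \sin{\left(x \right)} - x \cos{\left(x \right)} + \sin{\left(x \right)} + 8 \cos{\left(x \right)}.

The integrand splits into summands that can be handled one at a time.
Check: d/dx[- \frac{x^{3} \sin{\left(x \right)}}{2} - \frac{x^{2} \sin{\left(x \right)}}{2} - \frac{3 x^{2} \cos{\left(x \right)}}{2} + 8 x \sin{\left(x \right)} - x \cos{\left(x \right)} + \sin{\left(x \right)} + 8 \cos{\left(x \right)}] = - \frac{x^{3} \cos{\left(x \right)}}{2} - \frac{x^{2} \cos{\left(x \right)}}{2} + 5 x \cos{\left(x \right)} = f(x).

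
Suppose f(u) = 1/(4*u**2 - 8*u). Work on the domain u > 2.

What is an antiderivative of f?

An antiderivative is F(u) = -log(u)/8 + log(u - 2)/8.

The denominator factors as 4*u*(u - 2); partial fractions split f into directly integrable pieces: 1/(8*(u - 2)) - 1/(8*u).
Check: d/du[-log(u)/8 + log(u - 2)/8] = 1/(4*u**2 - 8*u) = f(u).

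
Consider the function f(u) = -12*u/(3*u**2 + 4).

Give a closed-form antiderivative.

An antiderivative is F(u) = -2*log(3*u**2/2 + 2).

f matches the chain-rule pattern g'(h)*h' with inner function h(u) = 3*u**2/2 + 2; substituting w = h(u) collapses the integral.
Check: d/du[-2*log(3*u**2/2 + 2)] = -12*u/(3*u**2 + 4) = f(u).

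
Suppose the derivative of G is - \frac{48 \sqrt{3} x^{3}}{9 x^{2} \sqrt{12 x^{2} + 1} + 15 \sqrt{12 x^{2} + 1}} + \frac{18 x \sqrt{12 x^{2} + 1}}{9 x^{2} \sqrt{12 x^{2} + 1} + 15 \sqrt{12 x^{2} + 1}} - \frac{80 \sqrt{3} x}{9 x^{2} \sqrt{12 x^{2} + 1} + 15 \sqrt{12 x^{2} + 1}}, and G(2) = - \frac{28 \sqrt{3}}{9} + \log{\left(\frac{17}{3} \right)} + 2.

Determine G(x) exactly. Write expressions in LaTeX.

G(x) = \frac{- 4 \sqrt{3} \sqrt{12 x^{2} + 1} + 9 \log{\left(x^{2} + \frac{5}{3} \right)} + 18}{9}

Integrate term by term and add the pieces.
A general antiderivative is - \frac{4 \sqrt{4 x^{2} + \frac{1}{3}}}{3} + \log{\left(x^{2} + \frac{5}{3} \right)} + C.
The condition gives C = - \frac{28 \sqrt{3}}{9} + \log{\left(\frac{17}{3} \right)} + 2 - (- \frac{28 \sqrt{3}}{9} + \log{\left(\frac{17}{3} \right)}) = 2.
So G(x) = \frac{- 4 \sqrt{3} \sqrt{12 x^{2} + 1} + 9 \log{\left(x^{2} + \frac{5}{3} \right)} + 18}{9}.
Check: d/dx[\frac{- 4 \sqrt{3} \sqrt{12 x^{2} + 1} + 9 \log{\left(x^{2} + \frac{5}{3} \right)} + 18}{9}] = \frac{- 48 \sqrt{3} x^{3} + 18 x \sqrt{12 x^{2} + 1} - 80 \sqrt{3} x}{9 x^{2} \sqrt{12 x^{2} + 1} + 15 \sqrt{12 x^{2} + 1}}, which equals G'(x).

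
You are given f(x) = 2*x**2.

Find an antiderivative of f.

An antiderivative is F(x) = 2*x**3/3.

Since d/dx undoes antidifferentiation here, F'(x) = f(x) is required of F(x).
Check: d/dx[2*x**3/3] = 2*x**2 = f(x).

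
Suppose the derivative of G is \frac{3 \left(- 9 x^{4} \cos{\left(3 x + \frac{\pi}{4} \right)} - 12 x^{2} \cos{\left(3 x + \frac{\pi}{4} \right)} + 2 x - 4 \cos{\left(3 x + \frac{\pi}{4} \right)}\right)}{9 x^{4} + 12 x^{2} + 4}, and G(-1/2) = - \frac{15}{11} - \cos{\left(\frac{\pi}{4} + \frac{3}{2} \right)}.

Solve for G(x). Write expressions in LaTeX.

Any candidate G(x) must reproduce the stated G'(x) exactly.
A general antiderivative is - \sin{\left(3 x + \frac{\pi}{4} \right)} - \frac{1}{3 \left(x^{2} + \frac{2}{3}\right)} + C.
The condition gives C = - \frac{15}{11} - \cos{\left(\frac{\pi}{4} + \frac{3}{2} \right)} - (- \frac{4}{11} - \cos{\left(\frac{\pi}{4} + \frac{3}{2} \right)}) = -1.
So G(x) = \frac{- 3 x^{2} \sin{\left(3 x + \frac{\pi}{4} \right)} - 3 x^{2} - 2 \sin{\left(3 x + \frac{\pi}{4} \right)} - 3}{3 x^{2} + 2}.
Check: d/dx[\frac{- 3 x^{2} \sin{\left(3 x + \frac{\pi}{4} \right)} - 3 x^{2} - 2 \sin{\left(3 x + \frac{\pi}{4} \right)} - 3}{3 x^{2} + 2}] = \frac{- 27 x^{4} \cos{\left(3 x + \frac{\pi}{4} \right)} - 36 x^{2} \cos{\left(3 x + \frac{\pi}{4} \right)} + 6 x - 12 \cos{\left(3 x + \frac{\pi}{4} \right)}}{9 x^{4} + 12 x^{2} + 4}, which equals G'(x).

G(x) = \frac{- 3 x^{2} \sin{\left(3 x + \frac{\pi}{4} \right)} - 3 x^{2} - 2 \sin{\left(3 x + \frac{\pi}{4} \right)} - 3}{3 x^{2} + 2}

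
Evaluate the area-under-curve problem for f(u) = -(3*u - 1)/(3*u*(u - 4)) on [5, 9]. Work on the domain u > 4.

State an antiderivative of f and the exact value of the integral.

Antiderivative: F(u) = -log(u)/12 - 11*log(u - 4)/12; value = -5*log(5)/6 - log(9)/12

Factor the denominator (3*u*(u - 4)) and decompose: f = -11/(12*(u - 4)) - 1/(12*u); each piece integrates to a log, atan, or power term.
F(u) = -log(u)/12 - 11*log(u - 4)/12 is an antiderivative of f.
Check: d/du[-log(u)/12 - 11*log(u - 4)/12] = (1 - 3*u)/(3*u**2 - 12*u), which equals f(u).
F(9) = -11*log(5)/12 - log(9)/12; F(5) = -log(5)/12.
Integral = F(9) - F(5) = -5*log(5)/6 - log(9)/12.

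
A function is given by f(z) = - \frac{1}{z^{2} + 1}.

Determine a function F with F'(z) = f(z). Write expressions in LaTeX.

An antiderivative is F(z) = - \operatorname{atan}{\left(z \right)}.

For F(z) to be correct the identity F'(z) - f(z) = 0 must hold.
Check: d/dz[- \operatorname{atan}{\left(z \right)}] = - \frac{1}{z^{2} + 1} = f(z).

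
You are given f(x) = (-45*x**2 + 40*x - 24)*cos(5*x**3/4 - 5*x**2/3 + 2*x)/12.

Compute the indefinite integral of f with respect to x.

f matches the chain-rule pattern g'(h)*h' with inner function h(x) = 5*x**3/4 - 5*x**2/3 + 2*x; substituting u = h(x) collapses the integral.
Check: d/dx[-sin(5*x**3/4 - 5*x**2/3 + 2*x)] = -15*x**2*cos(5*x**3/4 - 5*x**2/3 + 2*x)/4 + 10*x*cos(5*x**3/4 - 5*x**2/3 + 2*x)/3 - 2*cos(5*x**3/4 - 5*x**2/3 + 2*x), which equals f(x).

F(x) = -sin(5*x**3/4 - 5*x**2/3 + 2*x) + C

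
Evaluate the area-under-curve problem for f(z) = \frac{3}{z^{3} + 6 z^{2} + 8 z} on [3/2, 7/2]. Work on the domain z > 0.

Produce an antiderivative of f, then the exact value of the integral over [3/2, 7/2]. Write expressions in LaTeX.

Factor the denominator (z \left(z + 2\right) \left(z + 4\right)) and decompose: f = \frac{3}{8 \left(z + 4\right)} - \frac{3}{4 \left(z + 2\right)} + \frac{3}{8 z}; each piece integrates to a log, atan, or power term.
F(z) = - \frac{3 \log{\left(z + 2 \right)}}{4} + \frac{3 \log{\left(z^{2} + 4 z \right)}}{8} is an antiderivative of f.
Check: d/dz[- \frac{3 \log{\left(z + 2 \right)}}{4} + \frac{3 \log{\left(z^{2} + 4 z \right)}}{8}] = \frac{3}{z^{3} + 6 z^{2} + 8 z} = f(z).
F(7/2) = - \frac{3 \log{\left(\frac{11}{2} \right)}}{4} + \frac{3 \log{\left(\frac{105}{4} \right)}}{8}; F(3/2) = - \frac{3 \log{\left(\frac{7}{2} \right)}}{4} + \frac{3 \log{\left(\frac{33}{4} \right)}}{8}.
Integral = F(7/2) - F(3/2) = - \frac{3 \log{\left(\frac{11}{2} \right)}}{4} - \frac{3 \log{\left(\frac{33}{4} \right)}}{8} + \frac{3 \log{\left(\frac{7}{2} \right)}}{4} + \frac{3 \log{\left(\frac{105}{4} \right)}}{8}.

Antiderivative: F(z) = - \frac{3 \log{\left(z + 2 \right)}}{4} + \frac{3 \log{\left(z^{2} + 4 z \right)}}{8}; value = - \frac{3 \log{\left(\frac{11}{2} \right)}}{4} - \frac{3 \log{\left(\frac{33}{4} \right)}}{8} + \frac{3 \log{\left(\frac{7}{2} \right)}}{4} + \frac{3 \log{\left(\frac{105}{4} \right)}}{8}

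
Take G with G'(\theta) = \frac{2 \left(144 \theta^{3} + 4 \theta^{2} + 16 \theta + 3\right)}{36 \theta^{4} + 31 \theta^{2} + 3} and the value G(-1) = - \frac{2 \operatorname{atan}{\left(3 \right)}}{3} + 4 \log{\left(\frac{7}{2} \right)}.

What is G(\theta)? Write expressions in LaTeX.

Differentiate the proposed G(\theta) back; it has to land on the given G'(\theta).
A general antiderivative is 4 \log{\left(2 \theta^{2} + \frac{3}{2} \right)} + \frac{2 \operatorname{atan}{\left(3 \theta \right)}}{3} + C.
The condition gives C = - \frac{2 \operatorname{atan}{\left(3 \right)}}{3} + 4 \log{\left(\frac{7}{2} \right)} - (- \frac{2 \operatorname{atan}{\left(3 \right)}}{3} + 4 \log{\left(\frac{7}{2} \right)}) = 0.
So G(\theta) = \frac{2 \left(6 \log{\left(2 \theta^{2} + \frac{3}{2} \right)} + \operatorname{atan}{\left(3 \theta \right)}\right)}{3}.
Check: d/d\theta[\frac{2 \left(6 \log{\left(2 \theta^{2} + \frac{3}{2} \right)} + \operatorname{atan}{\left(3 \theta \right)}\right)}{3}] = \frac{288 \theta^{3} + 8 \theta^{2} + 32 \theta + 6}{36 \theta^{4} + 31 \theta^{2} + 3}, which equals G'(\theta).

G(\theta) = \frac{2 \left(6 \log{\left(2 \theta^{2} + \frac{3}{2} \right)} + \operatorname{atan}{\left(3 \theta \right)}\right)}{3}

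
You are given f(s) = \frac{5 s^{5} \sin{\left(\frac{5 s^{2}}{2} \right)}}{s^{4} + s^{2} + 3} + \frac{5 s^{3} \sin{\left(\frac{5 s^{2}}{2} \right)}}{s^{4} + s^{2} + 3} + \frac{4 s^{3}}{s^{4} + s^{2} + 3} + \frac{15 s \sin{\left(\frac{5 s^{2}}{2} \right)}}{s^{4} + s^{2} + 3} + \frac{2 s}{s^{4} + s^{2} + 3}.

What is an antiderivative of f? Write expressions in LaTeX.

An antiderivative is F(s) = \log{\left(s^{4} + s^{2} + 3 \right)} - \cos{\left(\frac{5 s^{2}}{2} \right)}.

The integrand splits into summands that can be handled one at a time.
Check: d/ds[\log{\left(s^{4} + s^{2} + 3 \right)} - \cos{\left(\frac{5 s^{2}}{2} \right)}] = \frac{5 s^{5} \sin{\left(\frac{5 s^{2}}{2} \right)} + 5 s^{3} \sin{\left(\frac{5 s^{2}}{2} \right)} + 4 s^{3} + 15 s \sin{\left(\frac{5 s^{2}}{2} \right)} + 2 s}{s^{4} + s^{2} + 3}, which equals f(s).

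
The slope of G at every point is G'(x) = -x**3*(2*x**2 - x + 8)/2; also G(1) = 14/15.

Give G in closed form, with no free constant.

G(x) = -x**6/6 + x**5/10 - x**4 + 2

The proposed G(x) is checked by its d/dx: the result must match the given G'(x).
A general antiderivative is -x**6/6 + x**5/10 - x**4 + C.
The condition gives C = 14/15 - (-16/15) = 2.
So G(x) = -x**6/6 + x**5/10 - x**4 + 2.
Check: d/dx[-x**6/6 + x**5/10 - x**4 + 2] = -x**5 + x**4/2 - 4*x**3, which equals G'(x).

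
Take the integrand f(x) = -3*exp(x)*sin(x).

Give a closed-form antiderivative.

Since d/dx undoes antidifferentiation here, F'(x) = f(x) is required of F(x).
Check: d/dx[-3*exp(x)*sin(x)/2 + 3*exp(x)*cos(x)/2] = -3*exp(x)*sin(x) = f(x).

An antiderivative is F(x) = -3*exp(x)*sin(x)/2 + 3*exp(x)*cos(x)/2.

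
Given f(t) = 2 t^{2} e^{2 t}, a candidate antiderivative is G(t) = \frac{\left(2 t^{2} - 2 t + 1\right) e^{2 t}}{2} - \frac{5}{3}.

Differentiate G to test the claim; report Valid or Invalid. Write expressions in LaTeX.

d/dt[G] = 2 t^{2} e^{2 t}
This equals f(t) exactly, so the claim holds.

Valid - the claim checks out under differentiation.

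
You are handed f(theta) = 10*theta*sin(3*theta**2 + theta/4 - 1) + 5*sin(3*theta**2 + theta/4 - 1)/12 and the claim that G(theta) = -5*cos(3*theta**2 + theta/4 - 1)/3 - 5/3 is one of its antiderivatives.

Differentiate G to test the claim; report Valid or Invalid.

Valid. The derivative of G reproduces f.

d/dtheta[G] = 10*theta*sin(3*theta**2 + theta/4 - 1) + 5*sin(3*theta**2 + theta/4 - 1)/12
This equals f(theta) exactly, so the claim holds.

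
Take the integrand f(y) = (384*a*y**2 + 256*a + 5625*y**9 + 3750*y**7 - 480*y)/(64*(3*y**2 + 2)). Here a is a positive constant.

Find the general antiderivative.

Whatever form F(y) takes, F'(y) = f(y) is non-negotiable.
Check: d/dy[(1024*a*y + 1875*y**8 - 640*log(3*y**2/2 + 1))/512] = (384*a*y**2 + 256*a + 5625*y**9 + 3750*y**7 - 480*y)/(192*y**2 + 128), which equals f(y).

F(y) = (1024*a*y + 1875*y**8 - 640*log(3*y**2/2 + 1))/512 + C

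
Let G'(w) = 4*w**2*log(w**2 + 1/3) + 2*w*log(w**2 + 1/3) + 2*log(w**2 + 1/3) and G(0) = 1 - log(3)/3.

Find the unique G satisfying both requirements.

The integrand splits into summands that can be handled one at a time.
A general antiderivative is -8*w**3/9 - w**2 - 28*w/9 + (4*w**3/3 + w**2 + 2*w)*log(w**2 + 1/3) + log(w**2 + 1/3)/3 + 28*sqrt(3)*atan(sqrt(3)*w)/27 + C.
The condition gives C = 1 - log(3)/3 - (-log(3)/3) = 1.
So G(w) = 4*w**3*log(w**2 + 1/3)/3 - 8*w**3/9 + w**2*log(w**2 + 1/3) - w**2 + 2*w*log(w**2 + 1/3) - 28*w/9 + log(w**2 + 1/3)/3 + 28*sqrt(3)*atan(sqrt(3)*w)/27 + 1.
Check: d/dw[4*w**3*log(w**2 + 1/3)/3 - 8*w**3/9 + w**2*log(w**2 + 1/3) - w**2 + 2*w*log(w**2 + 1/3) - 28*w/9 + log(w**2 + 1/3)/3 + 28*sqrt(3)*atan(sqrt(3)*w)/27 + 1] = 4*w**2*log(w**2 + 1/3) + 2*w*log(w**2 + 1/3) + 2*log(w**2 + 1/3) = G'(w).

G(w) = 4*w**3*log(w**2 + 1/3)/3 - 8*w**3/9 + w**2*log(w**2 + 1/3) - w**2 + 2*w*log(w**2 + 1/3) - 28*w/9 + log(w**2 + 1/3)/3 + 28*sqrt(3)*atan(sqrt(3)*w)/27 + 1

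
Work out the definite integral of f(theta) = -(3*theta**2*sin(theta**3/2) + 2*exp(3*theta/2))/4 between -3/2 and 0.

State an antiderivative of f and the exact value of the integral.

Antiderivative: F(theta) = -exp(3*theta/2)/3 + cos(theta**3/2)/2; value = exp(-9/4)/3 - cos(27/16)/2 + 1/6

A first test for any F(theta): its theta-derivative must equal f(theta) identically.
F(theta) = -exp(3*theta/2)/3 + cos(theta**3/2)/2 is an antiderivative of f.
Check: d/dtheta[-exp(3*theta/2)/3 + cos(theta**3/2)/2] = -3*theta**2*sin(theta**3/2)/4 - exp(3*theta/2)/2, which equals f(theta).
F(0) = 1/6; F(-3/2) = cos(27/16)/2 - exp(-9/4)/3.
Integral = F(0) - F(-3/2) = exp(-9/4)/3 - cos(27/16)/2 + 1/6.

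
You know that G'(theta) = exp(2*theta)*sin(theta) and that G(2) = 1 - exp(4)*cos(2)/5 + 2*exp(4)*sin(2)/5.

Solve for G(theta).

G(theta) = 2*exp(2*theta)*sin(theta)/5 - exp(2*theta)*cos(theta)/5 + 1

For G(theta) to be correct, d/dtheta[G] must agree with the stated G'(theta) identically.
A general antiderivative is 2*exp(2*theta)*sin(theta)/5 - exp(2*theta)*cos(theta)/5 + C.
The condition gives C = 1 - exp(4)*cos(2)/5 + 2*exp(4)*sin(2)/5 - (-exp(4)*cos(2)/5 + 2*exp(4)*sin(2)/5) = 1.
So G(theta) = 2*exp(2*theta)*sin(theta)/5 - exp(2*theta)*cos(theta)/5 + 1.
Check: d/dtheta[2*exp(2*theta)*sin(theta)/5 - exp(2*theta)*cos(theta)/5 + 1] = exp(2*theta)*sin(theta) = G'(theta).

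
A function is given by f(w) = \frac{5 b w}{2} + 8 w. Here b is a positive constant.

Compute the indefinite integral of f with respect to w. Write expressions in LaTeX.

Integrate term by term and add the pieces.
Check: d/dw[\frac{5 b w^{2} + 16 w^{2} + 3}{4}] = \frac{5 b w}{2} + 8 w = f(w).

F(w) = \frac{5 b w^{2} + 16 w^{2} + 3}{4} + C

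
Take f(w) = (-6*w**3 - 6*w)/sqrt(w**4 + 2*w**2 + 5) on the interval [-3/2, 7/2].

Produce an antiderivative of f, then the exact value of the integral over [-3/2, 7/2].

The substitution u = w**4 + 2*w**2 + 5 works: f is exactly (dF/du)*(du/dw) for that inner function.
F(w) = -3*sqrt(w**4 + 2*w**2 + 5) is an antiderivative of f.
Check: d/dw[-3*sqrt(w**4 + 2*w**2 + 5)] = (-6*w**3 - 6*w)/sqrt(w**4 + 2*w**2 + 5) = f(w).
F(7/2) = -39*sqrt(17)/4; F(-3/2) = -3*sqrt(233)/4.
Integral = F(7/2) - F(-3/2) = -39*sqrt(17)/4 + 3*sqrt(233)/4.

Antiderivative: F(w) = -3*sqrt(w**4 + 2*w**2 + 5); value = -39*sqrt(17)/4 + 3*sqrt(233)/4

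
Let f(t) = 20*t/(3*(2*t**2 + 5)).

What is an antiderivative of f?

f matches the chain-rule pattern g'(h)*h' with inner function h(t) = t**2 + 5/2; substituting u = h(t) collapses the integral.
Check: d/dt[5*log(t**2 + 5/2)/3] = 20*t/(6*t**2 + 15), which equals f(t).

An antiderivative is F(t) = 5*log(t**2 + 5/2)/3.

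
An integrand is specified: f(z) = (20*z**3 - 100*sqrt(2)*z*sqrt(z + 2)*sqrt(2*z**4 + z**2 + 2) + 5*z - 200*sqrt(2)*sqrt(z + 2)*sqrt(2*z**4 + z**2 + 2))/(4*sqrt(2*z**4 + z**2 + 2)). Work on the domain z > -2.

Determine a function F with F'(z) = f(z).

An antiderivative is F(z) = -5*(2*z + 4)**(5/2)/2 + 5*sqrt(2*z**4 + z**2 + 2)/4.

Differentiate the proposed F(z) back; it has to land on f(z) exactly.
Check: d/dz[-5*(2*z + 4)**(5/2)/2 + 5*sqrt(2*z**4 + z**2 + 2)/4] = (20*z**3 - 100*sqrt(2)*z*sqrt(z + 2)*sqrt(2*z**4 + z**2 + 2) + 5*z - 200*sqrt(2)*sqrt(z + 2)*sqrt(2*z**4 + z**2 + 2))/(4*sqrt(2*z**4 + z**2 + 2)) = f(z).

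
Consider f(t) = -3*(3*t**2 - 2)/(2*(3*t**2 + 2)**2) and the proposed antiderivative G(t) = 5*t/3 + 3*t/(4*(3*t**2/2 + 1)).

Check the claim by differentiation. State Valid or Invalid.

Invalid: d/dt[G] - f = 5/3, which is not 0.

d/dt[G] = (90*t**4 + 93*t**2 + 58)/(54*t**4 + 72*t**2 + 24)
d/dt[G] - f(t) = 5/3 != 0.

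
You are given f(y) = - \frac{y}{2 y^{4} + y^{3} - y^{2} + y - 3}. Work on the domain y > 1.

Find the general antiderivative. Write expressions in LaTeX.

F(y) = \frac{- 26 \log{\left(y - 1 \right)} - 24 \log{\left(y + \frac{3}{2} \right)} + 25 \log{\left(y^{2} + 1 \right)} - 10 \operatorname{atan}{\left(y \right)}}{260} + C

Factor the denominator (\left(y - 1\right) \left(2 y + 3\right) \left(y^{2} + 1\right)) and decompose: f = \frac{5 y - 1}{26 \left(y^{2} + 1\right)} - \frac{12}{65 \left(2 y + 3\right)} - \frac{1}{10 \left(y - 1\right)}; each piece integrates to a log, atan, or power term.
Check: d/dy[\frac{- 26 \log{\left(y - 1 \right)} - 24 \log{\left(y + \frac{3}{2} \right)} + 25 \log{\left(y^{2} + 1 \right)} - 10 \operatorname{atan}{\left(y \right)}}{260}] = - \frac{y}{2 y^{4} + y^{3} - y^{2} + y - 3} = f(y).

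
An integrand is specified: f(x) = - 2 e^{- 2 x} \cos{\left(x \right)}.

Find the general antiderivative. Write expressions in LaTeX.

F(x) = \frac{2 \left(- \sin{\left(x \right)} + 2 \cos{\left(x \right)}\right) e^{- 2 x}}{5} + C

Recover f(x) by differentiating a candidate F(x); any mismatch rules it out.
Check: d/dx[\frac{2 \left(- \sin{\left(x \right)} + 2 \cos{\left(x \right)}\right) e^{- 2 x}}{5}] = - 2 e^{- 2 x} \cos{\left(x \right)} = f(x).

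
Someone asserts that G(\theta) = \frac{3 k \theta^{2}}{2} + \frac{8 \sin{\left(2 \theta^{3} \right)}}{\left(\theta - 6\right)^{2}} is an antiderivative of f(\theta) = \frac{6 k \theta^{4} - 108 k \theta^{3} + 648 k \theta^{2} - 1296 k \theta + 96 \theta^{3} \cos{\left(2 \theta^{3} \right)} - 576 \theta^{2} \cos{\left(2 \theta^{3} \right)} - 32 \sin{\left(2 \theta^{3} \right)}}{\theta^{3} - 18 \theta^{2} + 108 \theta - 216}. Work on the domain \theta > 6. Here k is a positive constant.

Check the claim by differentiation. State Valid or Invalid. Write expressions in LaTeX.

Invalid: d/d\theta[G] - f = \frac{- 3 k \theta^{4} + 54 k \theta^{3} - 324 k \theta^{2} + 648 k \theta - 48 \theta^{3} \cos{\left(2 \theta^{3} \right)} + 288 \theta^{2} \cos{\left(2 \theta^{3} \right)} + 16 \sin{\left(2 \theta^{3} \right)}}{\theta^{3} - 18 \theta^{2} + 108 \theta - 216}, which is not 0.

d/d\theta[G] = \frac{3 k \theta^{4} - 54 k \theta^{3} + 324 k \theta^{2} - 648 k \theta + 48 \theta^{3} \cos{\left(2 \theta^{3} \right)} - 288 \theta^{2} \cos{\left(2 \theta^{3} \right)} - 16 \sin{\left(2 \theta^{3} \right)}}{\theta^{3} - 18 \theta^{2} + 108 \theta - 216}
d/d\theta[G] - f(\theta) = \frac{- 3 k \theta^{4} + 54 k \theta^{3} - 324 k \theta^{2} + 648 k \theta - 48 \theta^{3} \cos{\left(2 \theta^{3} \right)} + 288 \theta^{2} \cos{\left(2 \theta^{3} \right)} + 16 \sin{\left(2 \theta^{3} \right)}}{\theta^{3} - 18 \theta^{2} + 108 \theta - 216} != 0.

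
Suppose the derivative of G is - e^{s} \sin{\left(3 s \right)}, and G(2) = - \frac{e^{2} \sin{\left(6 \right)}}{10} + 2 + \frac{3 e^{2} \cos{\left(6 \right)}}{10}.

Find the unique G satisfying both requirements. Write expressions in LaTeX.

Since d/ds undoes antidifferentiation here, G(s) must give back the stated G'(s).
A general antiderivative is - \frac{e^{s} \sin{\left(3 s \right)}}{10} + \frac{3 e^{s} \cos{\left(3 s \right)}}{10} + C.
The condition gives C = - \frac{e^{2} \sin{\left(6 \right)}}{10} + 2 + \frac{3 e^{2} \cos{\left(6 \right)}}{10} - (- \frac{e^{2} \sin{\left(6 \right)}}{10} + \frac{3 e^{2} \cos{\left(6 \right)}}{10}) = 2.
So G(s) = - \frac{e^{s} \sin{\left(3 s \right)}}{10} + \frac{3 e^{s} \cos{\left(3 s \right)}}{10} + 2.
Check: d/ds[- \frac{e^{s} \sin{\left(3 s \right)}}{10} + \frac{3 e^{s} \cos{\left(3 s \right)}}{10} + 2] = - e^{s} \sin{\left(3 s \right)} = G'(s).

G(s) = - \frac{e^{s} \sin{\left(3 s \right)}}{10} + \frac{3 e^{s} \cos{\left(3 s \right)}}{10} + 2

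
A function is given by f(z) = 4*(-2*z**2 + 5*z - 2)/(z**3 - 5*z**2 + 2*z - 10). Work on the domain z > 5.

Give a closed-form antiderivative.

Recover f(z) by differentiating a candidate F(z); any mismatch rules it out.
Check: d/dz[-4*log(z - 5) - 2*log(z**2/2 + 1)] = (-8*z**2 + 20*z - 8)/(z**3 - 5*z**2 + 2*z - 10), which equals f(z).

An antiderivative is F(z) = -4*log(z - 5) - 2*log(z**2/2 + 1).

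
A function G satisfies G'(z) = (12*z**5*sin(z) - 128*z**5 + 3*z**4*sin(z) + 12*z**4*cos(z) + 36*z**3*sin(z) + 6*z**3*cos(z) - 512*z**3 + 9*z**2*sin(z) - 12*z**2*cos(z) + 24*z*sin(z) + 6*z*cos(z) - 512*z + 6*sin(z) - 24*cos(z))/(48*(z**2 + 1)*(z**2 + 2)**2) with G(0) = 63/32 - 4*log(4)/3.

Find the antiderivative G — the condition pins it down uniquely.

G(z) = (-64*z**2*log(z**2 + 1) - 128*z**2*log(2) + 96*z**2 - 12*z*cos(z) - 128*log(z**2 + 1) - 3*cos(z) - 256*log(2) + 192)/(48*z**2 + 96)

Differentiate the proposed G(z) back; it has to land on the given G'(z).
A general antiderivative is -(z + 1/4)*cos(z)/(4*(z**2 + 2)) - 4*log(4*z**2 + 4)/3 + C.
The condition gives C = 63/32 - 4*log(4)/3 - (-4*log(4)/3 - 1/32) = 2.
So G(z) = (-64*z**2*log(z**2 + 1) - 128*z**2*log(2) + 96*z**2 - 12*z*cos(z) - 128*log(z**2 + 1) - 3*cos(z) - 256*log(2) + 192)/(48*z**2 + 96).
Check: d/dz[(-64*z**2*log(z**2 + 1) - 128*z**2*log(2) + 96*z**2 - 12*z*cos(z) - 128*log(z**2 + 1) - 3*cos(z) - 256*log(2) + 192)/(48*z**2 + 96)] = (12*z**5*sin(z) - 128*z**5 + 3*z**4*sin(z) + 12*z**4*cos(z) + 36*z**3*sin(z) + 6*z**3*cos(z) - 512*z**3 + 9*z**2*sin(z) - 12*z**2*cos(z) + 24*z*sin(z) + 6*z*cos(z) - 512*z + 6*sin(z) - 24*cos(z))/(48*z**6 + 240*z**4 + 384*z**2 + 192), which equals G'(z).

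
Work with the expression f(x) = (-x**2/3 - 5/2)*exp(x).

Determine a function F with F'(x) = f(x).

An antiderivative is F(x) = -(2*x**2 - 4*x + 19)*exp(x)/6.

Recognize the product-rule pattern: f = u'v + uv' with u = -x**2/3 + 2*x/3 - 19/6, v = exp(x), so integration by parts undoes it.
Check: d/dx[-(2*x**2 - 4*x + 19)*exp(x)/6] = -x**2*exp(x)/3 - 5*exp(x)/2, which equals f(x).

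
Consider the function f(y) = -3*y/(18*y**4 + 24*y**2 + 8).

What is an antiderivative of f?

The substitution u = 3*y**2 + 2 works: f is exactly (dF/du)*(du/dy) for that inner function.
Check: d/dy[1/(4*(3*y**2 + 2))] = -3*y/(18*y**4 + 24*y**2 + 8) = f(y).

An antiderivative is F(y) = 1/(4*(3*y**2 + 2)).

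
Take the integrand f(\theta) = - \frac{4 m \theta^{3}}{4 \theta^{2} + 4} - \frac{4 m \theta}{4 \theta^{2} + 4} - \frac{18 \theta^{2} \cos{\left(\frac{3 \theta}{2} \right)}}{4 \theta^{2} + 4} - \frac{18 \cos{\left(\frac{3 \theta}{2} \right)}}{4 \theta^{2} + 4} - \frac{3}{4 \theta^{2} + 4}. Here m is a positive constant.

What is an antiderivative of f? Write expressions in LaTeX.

An antiderivative is F(\theta) = - \frac{m \theta^{2}}{2} - 3 \sin{\left(\frac{3 \theta}{2} \right)} - \frac{3 \operatorname{atan}{\left(\theta \right)}}{4}.

The integrand splits into summands that can be handled one at a time.
Check: d/d\theta[- \frac{m \theta^{2}}{2} - 3 \sin{\left(\frac{3 \theta}{2} \right)} - \frac{3 \operatorname{atan}{\left(\theta \right)}}{4}] = \frac{- 4 m \theta^{3} - 4 m \theta - 18 \theta^{2} \cos{\left(\frac{3 \theta}{2} \right)} - 18 \cos{\left(\frac{3 \theta}{2} \right)} - 3}{4 \theta^{2} + 4}, which equals f(\theta).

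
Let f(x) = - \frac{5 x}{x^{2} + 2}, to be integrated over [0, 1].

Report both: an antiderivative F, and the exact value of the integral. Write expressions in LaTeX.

The substitution u = \frac{x^{2}}{2} + 1 works: f is exactly (dF/du)*(du/dx) for that inner function.
F(x) = - \frac{5 \log{\left(\frac{x^{2}}{2} + 1 \right)}}{2} is an antiderivative of f.
Check: d/dx[- \frac{5 \log{\left(\frac{x^{2}}{2} + 1 \right)}}{2}] = - \frac{5 x}{x^{2} + 2} = f(x).
F(1) = - \frac{5 \log{\left(\frac{3}{2} \right)}}{2}; F(0) = 0.
Integral = F(1) - F(0) = - \frac{5 \log{\left(\frac{3}{2} \right)}}{2}.

Antiderivative: F(x) = - \frac{5 \log{\left(\frac{x^{2}}{2} + 1 \right)}}{2}; value = - \frac{5 \log{\left(\frac{3}{2} \right)}}{2}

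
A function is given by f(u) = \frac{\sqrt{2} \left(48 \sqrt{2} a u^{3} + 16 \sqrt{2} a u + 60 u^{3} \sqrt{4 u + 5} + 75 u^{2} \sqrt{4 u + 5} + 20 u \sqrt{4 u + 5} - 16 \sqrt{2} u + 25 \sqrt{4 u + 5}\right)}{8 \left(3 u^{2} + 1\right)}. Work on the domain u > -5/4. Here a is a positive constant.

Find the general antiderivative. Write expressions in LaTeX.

F(u) = \frac{96 a u^{2} + 48 \sqrt{2} u^{2} \sqrt{4 u + 5} + 120 \sqrt{2} u \sqrt{4 u + 5} + 75 \sqrt{2} \sqrt{4 u + 5} - 32 \log{\left(3 u^{2} + 1 \right)}}{48} + C

A first test for any F(u): its u-derivative must equal f(u) identically.
Check: d/du[\frac{96 a u^{2} + 48 \sqrt{2} u^{2} \sqrt{4 u + 5} + 120 \sqrt{2} u \sqrt{4 u + 5} + 75 \sqrt{2} \sqrt{4 u + 5} - 32 \log{\left(3 u^{2} + 1 \right)}}{48}] = \frac{96 a u^{3} \sqrt{4 u + 5} + 32 a u \sqrt{4 u + 5} + 240 \sqrt{2} u^{4} + 600 \sqrt{2} u^{3} + 455 \sqrt{2} u^{2} - 32 u \sqrt{4 u + 5} + 200 \sqrt{2} u + 125 \sqrt{2}}{24 u^{2} \sqrt{4 u + 5} + 8 \sqrt{4 u + 5}}, which equals f(u).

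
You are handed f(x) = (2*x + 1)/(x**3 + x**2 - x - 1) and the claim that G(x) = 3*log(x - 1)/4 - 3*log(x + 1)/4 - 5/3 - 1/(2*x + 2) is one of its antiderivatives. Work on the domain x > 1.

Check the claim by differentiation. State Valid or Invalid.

d/dx[G] = (2*x + 1)/(x**3 + x**2 - x - 1)
This equals f(x) exactly, so the claim holds.

Valid - differentiating G returns exactly f.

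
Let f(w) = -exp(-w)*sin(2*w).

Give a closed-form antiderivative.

An antiderivative is F(w) = (sin(2*w) + 2*cos(2*w))*exp(-w)/5.

An antiderivative F(w) passes only if d/dw[F] lands on f(w) exactly.
Check: d/dw[(sin(2*w) + 2*cos(2*w))*exp(-w)/5] = -exp(-w)*sin(2*w) = f(w).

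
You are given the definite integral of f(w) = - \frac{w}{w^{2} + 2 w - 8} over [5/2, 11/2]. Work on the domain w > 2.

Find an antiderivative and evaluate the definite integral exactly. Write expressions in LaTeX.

Antiderivative: F(w) = \frac{- \log{\left(w - 2 \right)} - 2 \log{\left(w + 4 \right)}}{3}; value = - \frac{2 \log{\left(\frac{19}{2} \right)}}{3} - \frac{\log{\left(\frac{7}{2} \right)}}{3} - \frac{\log{\left(2 \right)}}{3} + \frac{2 \log{\left(\frac{13}{2} \right)}}{3}

The denominator factors as \left(w - 2\right) \left(w + 4\right); partial fractions split f into directly integrable pieces: - \frac{2}{3 \left(w + 4\right)} - \frac{1}{3 \left(w - 2\right)}.
F(w) = \frac{- \log{\left(w - 2 \right)} - 2 \log{\left(w + 4 \right)}}{3} is an antiderivative of f.
Check: d/dw[\frac{- \log{\left(w - 2 \right)} - 2 \log{\left(w + 4 \right)}}{3}] = - \frac{w}{w^{2} + 2 w - 8} = f(w).
F(11/2) = - \frac{2 \log{\left(\frac{19}{2} \right)}}{3} - \frac{\log{\left(\frac{7}{2} \right)}}{3}; F(5/2) = - \frac{2 \log{\left(\frac{13}{2} \right)}}{3} + \frac{\log{\left(2 \right)}}{3}.
Integral = F(11/2) - F(5/2) = - \frac{2 \log{\left(\frac{19}{2} \right)}}{3} - \frac{\log{\left(\frac{7}{2} \right)}}{3} - \frac{\log{\left(2 \right)}}{3} + \frac{2 \log{\left(\frac{13}{2} \right)}}{3}.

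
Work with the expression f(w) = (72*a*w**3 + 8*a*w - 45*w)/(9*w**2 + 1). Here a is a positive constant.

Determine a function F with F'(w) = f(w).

An antiderivative is F(w) = 4*a*w**2 - 5*log(3*w**2 + 1/3)/2.

A first test for any F(w): its w-derivative must equal f(w) identically.
Check: d/dw[4*a*w**2 - 5*log(3*w**2 + 1/3)/2] = (72*a*w**3 + 8*a*w - 45*w)/(9*w**2 + 1) = f(w).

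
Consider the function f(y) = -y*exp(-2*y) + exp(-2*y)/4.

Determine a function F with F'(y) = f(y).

An antiderivative is F(y) = y*exp(-2*y)/2 + exp(-2*y)/8.

f has the shape u'v + uv' for u = y/2 + 1/8 and v = exp(-2*y) — it is the derivative of the product u*v.
Check: d/dy[y*exp(-2*y)/2 + exp(-2*y)/8] = (1 - 4*y)*exp(-2*y)/4, which equals f(y).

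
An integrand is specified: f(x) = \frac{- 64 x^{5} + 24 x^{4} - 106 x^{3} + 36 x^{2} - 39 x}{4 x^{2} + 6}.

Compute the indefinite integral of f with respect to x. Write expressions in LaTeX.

For F(x) to be correct the identity F'(x) - f(x) = 0 must hold.
Check: d/dx[- \frac{16 x^{4} - 8 x^{3} + 5 x^{2} + 12 \log{\left(2 x^{2} + 3 \right)}}{4}] = \frac{- 64 x^{5} + 24 x^{4} - 106 x^{3} + 36 x^{2} - 39 x}{4 x^{2} + 6} = f(x).

F(x) = - \frac{16 x^{4} - 8 x^{3} + 5 x^{2} + 12 \log{\left(2 x^{2} + 3 \right)}}{4} + C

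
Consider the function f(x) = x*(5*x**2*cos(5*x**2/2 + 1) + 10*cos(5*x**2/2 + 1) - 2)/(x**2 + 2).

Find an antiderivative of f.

For F(x) to be correct the identity F'(x) - f(x) = 0 must hold.
Check: d/dx[-log(3*x**2 + 6) + sin(5*x**2/2 + 1)] = (5*x**3*cos(5*x**2/2 + 1) + 10*x*cos(5*x**2/2 + 1) - 2*x)/(x**2 + 2), which equals f(x).

An antiderivative is F(x) = -log(3*x**2 + 6) + sin(5*x**2/2 + 1).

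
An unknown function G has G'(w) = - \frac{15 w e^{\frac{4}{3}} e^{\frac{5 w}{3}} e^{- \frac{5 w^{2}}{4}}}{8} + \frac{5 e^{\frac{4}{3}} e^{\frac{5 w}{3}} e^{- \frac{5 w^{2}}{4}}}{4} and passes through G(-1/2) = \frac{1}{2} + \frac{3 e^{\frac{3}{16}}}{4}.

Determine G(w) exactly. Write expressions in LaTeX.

The substitution u = - \frac{5 w^{2}}{4} + \frac{5 w}{3} + \frac{4}{3} works: G'(w) is exactly (dG/du)*(du/dw) for that inner function.
A general antiderivative is \frac{3 e^{- \frac{5 w^{2}}{4} + \frac{5 w}{3} + \frac{4}{3}}}{4} + C.
The condition gives C = \frac{1}{2} + \frac{3 e^{\frac{3}{16}}}{4} - (\frac{3 e^{\frac{3}{16}}}{4}) = \frac{1}{2}.
So G(w) = \frac{3 e^{- \frac{5 w^{2}}{4} + \frac{5 w}{3} + \frac{4}{3}} + 2}{4}.
Check: d/dw[\frac{3 e^{- \frac{5 w^{2}}{4} + \frac{5 w}{3} + \frac{4}{3}} + 2}{4}] = - \frac{15 w e^{\frac{4}{3}} e^{\frac{5 w}{3}} e^{- \frac{5 w^{2}}{4}}}{8} + \frac{5 e^{\frac{4}{3}} e^{\frac{5 w}{3}} e^{- \frac{5 w^{2}}{4}}}{4} = G'(w).

G(w) = \frac{3 e^{- \frac{5 w^{2}}{4} + \frac{5 w}{3} + \frac{4}{3}} + 2}{4}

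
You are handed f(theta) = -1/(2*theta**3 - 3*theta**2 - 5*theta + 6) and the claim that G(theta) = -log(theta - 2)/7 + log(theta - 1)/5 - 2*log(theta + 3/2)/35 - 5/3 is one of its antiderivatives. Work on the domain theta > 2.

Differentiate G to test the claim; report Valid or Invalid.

Valid - differentiating G returns exactly f.

d/dtheta[G] = -1/(2*theta**3 - 3*theta**2 - 5*theta + 6)
This equals f(theta) exactly, so the claim holds.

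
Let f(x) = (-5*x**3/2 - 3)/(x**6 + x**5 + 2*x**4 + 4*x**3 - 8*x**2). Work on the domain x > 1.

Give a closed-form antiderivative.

An antiderivative is F(x) = (180*x*log(x) - 352*x*log(x - 1) - 170*x*log(x + 2) + 171*x*log(x**2 + 4) - 174*x*atan(x/2) - 360)/(960*x).

The denominator factors as 2*x**2*(x - 1)*(x + 2)*(x**2 + 4); partial fractions split f into directly integrable pieces: (57*x - 58)/(160*(x**2 + 4)) - 17/(96*(x + 2)) - 11/(30*(x - 1)) + 3/(16*x) + 3/(8*x**2).
Check: d/dx[(180*x*log(x) - 352*x*log(x - 1) - 170*x*log(x + 2) + 171*x*log(x**2 + 4) - 174*x*atan(x/2) - 360)/(960*x)] = (-5*x**3 - 6)/(2*x**6 + 2*x**5 + 4*x**4 + 8*x**3 - 16*x**2), which equals f(x).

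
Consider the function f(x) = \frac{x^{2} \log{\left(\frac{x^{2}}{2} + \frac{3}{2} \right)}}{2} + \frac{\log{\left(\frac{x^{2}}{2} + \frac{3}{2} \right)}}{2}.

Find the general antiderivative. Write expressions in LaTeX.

F(x) = - \frac{x^{3}}{9} + \left(\frac{x^{3}}{6} + \frac{x}{2}\right) \log{\left(\frac{x^{2}}{2} + \frac{3}{2} \right)} + C

Integrate term by term and add the pieces.
Check: d/dx[- \frac{x^{3}}{9} + \left(\frac{x^{3}}{6} + \frac{x}{2}\right) \log{\left(\frac{x^{2}}{2} + \frac{3}{2} \right)}] = \frac{x^{2} \log{\left(x^{2} + 3 \right)}}{2} - \frac{x^{2} \log{\left(2 \right)}}{2} + \frac{\log{\left(x^{2} + 3 \right)}}{2} - \frac{\log{\left(2 \right)}}{2}, which equals f(x).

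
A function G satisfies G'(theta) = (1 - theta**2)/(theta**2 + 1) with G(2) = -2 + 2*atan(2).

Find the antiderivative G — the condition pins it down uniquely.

G(theta) = -theta + 2*atan(theta)

Since d/dtheta undoes antidifferentiation here, G(theta) must give back the stated G'(theta).
A general antiderivative is -theta + 2*atan(theta) + C.
The condition gives C = -2 + 2*atan(2) - (-2 + 2*atan(2)) = 0.
So G(theta) = -theta + 2*atan(theta).
Check: d/dtheta[-theta + 2*atan(theta)] = (1 - theta**2)/(theta**2 + 1) = G'(theta).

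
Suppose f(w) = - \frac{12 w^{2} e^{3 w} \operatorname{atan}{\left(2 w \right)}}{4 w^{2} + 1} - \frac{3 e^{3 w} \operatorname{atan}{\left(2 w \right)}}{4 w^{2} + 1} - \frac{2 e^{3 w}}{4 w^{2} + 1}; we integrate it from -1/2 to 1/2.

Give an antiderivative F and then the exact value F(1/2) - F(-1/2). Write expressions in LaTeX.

Recognize the product-rule pattern: f = u'v + uv' with u = - \operatorname{atan}{\left(2 w \right)}, v = e^{3 w}, so integration by parts undoes it.
F(w) = - e^{3 w} \operatorname{atan}{\left(2 w \right)} is an antiderivative of f.
Check: d/dw[- e^{3 w} \operatorname{atan}{\left(2 w \right)}] = \frac{- 12 w^{2} e^{3 w} \operatorname{atan}{\left(2 w \right)} - 3 e^{3 w} \operatorname{atan}{\left(2 w \right)} - 2 e^{3 w}}{4 w^{2} + 1}, which equals f(w).
F(1/2) = - \frac{\pi e^{\frac{3}{2}}}{4}; F(-1/2) = \frac{\pi}{4 e^{\frac{3}{2}}}.
Integral = F(1/2) - F(-1/2) = - \frac{\pi e^{\frac{3}{2}}}{4} - \frac{\pi}{4 e^{\frac{3}{2}}}.

Antiderivative: F(w) = - e^{3 w} \operatorname{atan}{\left(2 w \right)}; value = - \frac{\pi e^{\frac{3}{2}}}{4} - \frac{\pi}{4 e^{\frac{3}{2}}}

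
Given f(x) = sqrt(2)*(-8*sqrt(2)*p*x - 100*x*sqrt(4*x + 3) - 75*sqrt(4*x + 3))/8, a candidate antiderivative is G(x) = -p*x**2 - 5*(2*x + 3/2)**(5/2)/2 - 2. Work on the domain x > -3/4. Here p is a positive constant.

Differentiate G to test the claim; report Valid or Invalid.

d/dx[G] = sqrt(2)*(-8*sqrt(2)*p*x - 100*x*sqrt(4*x + 3) - 75*sqrt(4*x + 3))/8
This equals f(x) exactly, so the claim holds.

Valid - differentiating G returns exactly f.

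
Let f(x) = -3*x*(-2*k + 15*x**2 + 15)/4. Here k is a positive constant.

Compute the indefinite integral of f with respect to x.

Recover f(x) by differentiating a candidate F(x); any mismatch rules it out.
Check: d/dx[-3*(-4*k*x**2 + 15*x**4 + 30*x**2 + 15)/16] = 3*k*x/2 - 45*x**3/4 - 45*x/4, which equals f(x).

F(x) = -3*(-4*k*x**2 + 15*x**4 + 30*x**2 + 15)/16 + C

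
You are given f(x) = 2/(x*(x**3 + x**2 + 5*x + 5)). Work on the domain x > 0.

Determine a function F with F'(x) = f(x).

An antiderivative is F(x) = 2*log(x)/5 - log(x + 1)/3 - log(x**2 + 5)/30 - sqrt(5)*atan(sqrt(5)*x/5)/15.

Factor the denominator (x*(x + 1)*(x**2 + 5)) and decompose: f = -(x + 5)/(15*(x**2 + 5)) - 1/(3*(x + 1)) + 2/(5*x); each piece integrates to a log, atan, or power term.
Check: d/dx[2*log(x)/5 - log(x + 1)/3 - log(x**2 + 5)/30 - sqrt(5)*atan(sqrt(5)*x/5)/15] = 2/(x**4 + x**3 + 5*x**2 + 5*x), which equals f(x).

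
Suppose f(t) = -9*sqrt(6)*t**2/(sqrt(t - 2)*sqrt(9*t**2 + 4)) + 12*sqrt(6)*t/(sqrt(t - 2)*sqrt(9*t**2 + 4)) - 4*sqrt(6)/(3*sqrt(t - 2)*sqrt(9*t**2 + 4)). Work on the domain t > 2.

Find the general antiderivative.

F(t) = -2*sqrt(2*t - 4)*sqrt(3*t**2 + 4/3) + C

Recognize the product-rule pattern: f = u'v + uv' with u = -2*sqrt(2*t - 4), v = sqrt(3*t**2 + 4/3), so integration by parts undoes it.
Check: d/dt[-2*sqrt(2*t - 4)*sqrt(3*t**2 + 4/3)] = sqrt(3)*(-27*sqrt(2)*t**2 + 36*sqrt(2)*t - 4*sqrt(2))/(3*sqrt(t - 2)*sqrt(9*t**2 + 4)), which equals f(t).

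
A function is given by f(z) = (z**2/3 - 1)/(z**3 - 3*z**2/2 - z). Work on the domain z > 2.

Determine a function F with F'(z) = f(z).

An antiderivative is F(z) = -(-15*log(z) - log(z - 2) + 11*log(z + 1/2))/15.

Factor the denominator (3*z*(z - 2)*(2*z + 1)) and decompose: f = -22/(15*(2*z + 1)) + 1/(15*(z - 2)) + 1/z; each piece integrates to a log, atan, or power term.
Check: d/dz[-(-15*log(z) - log(z - 2) + 11*log(z + 1/2))/15] = (2*z**2 - 6)/(6*z**3 - 9*z**2 - 6*z), which equals f(z).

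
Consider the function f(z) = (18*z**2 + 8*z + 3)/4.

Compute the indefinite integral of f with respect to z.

F(z) = (6*z**3 + 4*z**2 + 3*z + 6)/4 + C

Check any antiderivative F(z) by computing F'(z) and comparing it with f(z).
Check: d/dz[(6*z**3 + 4*z**2 + 3*z + 6)/4] = 9*z**2/2 + 2*z + 3/4, which equals f(z).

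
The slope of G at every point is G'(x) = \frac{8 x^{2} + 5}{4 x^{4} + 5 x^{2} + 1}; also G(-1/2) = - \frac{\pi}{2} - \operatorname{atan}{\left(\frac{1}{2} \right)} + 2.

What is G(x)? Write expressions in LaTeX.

G(x) = \operatorname{atan}{\left(x \right)} + 2 \operatorname{atan}{\left(2 x \right)} + 2

For G(x) to be correct, d/dx[G] must agree with the stated G'(x) identically.
A general antiderivative is \operatorname{atan}{\left(x \right)} + 2 \operatorname{atan}{\left(2 x \right)} + C.
The condition gives C = - \frac{\pi}{2} - \operatorname{atan}{\left(\frac{1}{2} \right)} + 2 - (- \frac{\pi}{2} - \operatorname{atan}{\left(\frac{1}{2} \right)}) = 2.
So G(x) = \operatorname{atan}{\left(x \right)} + 2 \operatorname{atan}{\left(2 x \right)} + 2.
Check: d/dx[\operatorname{atan}{\left(x \right)} + 2 \operatorname{atan}{\left(2 x \right)} + 2] = \frac{8 x^{2} + 5}{4 x^{4} + 5 x^{2} + 1} = G'(x).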